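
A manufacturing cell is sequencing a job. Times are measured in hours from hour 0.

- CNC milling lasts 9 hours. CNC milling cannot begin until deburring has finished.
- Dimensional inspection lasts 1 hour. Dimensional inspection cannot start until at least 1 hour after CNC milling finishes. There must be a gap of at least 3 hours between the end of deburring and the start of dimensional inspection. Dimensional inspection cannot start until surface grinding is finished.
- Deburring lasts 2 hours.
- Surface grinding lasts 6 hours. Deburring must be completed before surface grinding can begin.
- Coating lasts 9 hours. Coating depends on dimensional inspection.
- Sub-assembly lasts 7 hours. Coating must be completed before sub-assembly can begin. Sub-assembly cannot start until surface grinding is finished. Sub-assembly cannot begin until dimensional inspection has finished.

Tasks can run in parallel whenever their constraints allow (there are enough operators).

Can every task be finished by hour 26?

Deburring has no prerequisites, so it starts at hour 0 and finishes at hour 2.
Surface grinding waits on deburring (finishes hour 2), so it starts at hour 2 and finishes at 2 + 6 = hour 8.
After deburring (finishes hour 2), CNC milling can start at hour 2 and finishes at hour 11.
Dimensional inspection has to wait for CNC milling (finishes hour 11, plus 1-hour gap → hour 12); deburring (finishes hour 2, plus 3-hour gap → hour 5); surface grinding (finishes hour 8). The latest of these is hour 12, so dimensional inspection runs hour 12 to 12 + 1 = hour 13.
Coating waits on dimensional inspection (finishes hour 13), so it starts at hour 13 and finishes at 13 + 9 = hour 22.
Sub-assembly cannot start until coating (finishes hour 22); surface grinding (finishes hour 8); dimensional inspection (finishes hour 13). The controlling bound is hour 22, so sub-assembly finishes at 22 + 7 = hour 29.
The earliest everything can be done is hour 29, which is after the deadline of 26, so it is not possible.

No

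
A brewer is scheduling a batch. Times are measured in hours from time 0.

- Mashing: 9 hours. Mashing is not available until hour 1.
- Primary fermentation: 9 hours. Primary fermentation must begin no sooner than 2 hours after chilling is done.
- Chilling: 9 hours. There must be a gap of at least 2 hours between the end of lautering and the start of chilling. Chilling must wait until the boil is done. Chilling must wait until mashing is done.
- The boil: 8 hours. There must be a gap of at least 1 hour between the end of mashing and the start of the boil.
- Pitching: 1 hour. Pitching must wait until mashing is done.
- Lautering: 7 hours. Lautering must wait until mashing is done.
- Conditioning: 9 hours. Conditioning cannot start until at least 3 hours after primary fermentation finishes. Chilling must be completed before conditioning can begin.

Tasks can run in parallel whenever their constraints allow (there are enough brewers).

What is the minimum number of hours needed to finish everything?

51

After its own release at hour 1, mashing can start at hour 1 and finishes at hour 10.
Pitching waits on mashing (finishes hour 10), so it starts at hour 10 and finishes at 10 + 1 = hour 11.
After mashing (finishes hour 10, plus 1-hour gap → hour 11), the boil can start at hour 11 and finishes at hour 19.
Lautering cannot begin until mashing (finishes hour 10). It runs from hour 10 to 10 + 7 = hour 17.
Chilling needs all of lautering (finishes hour 17, plus 2-hour gap → hour 19); the boil (finishes hour 19); mashing (finishes hour 10). That puts its earliest start at hour 19; it finishes at 19 + 9 = hour 28.
Primary fermentation cannot begin until chilling (finishes hour 28, plus 2-hour gap → hour 30). It runs from hour 30 to 30 + 9 = hour 39.
Conditioning cannot start until primary fermentation (finishes hour 39, plus 3-hour gap → hour 42); chilling (finishes hour 28). The controlling bound is hour 42, so conditioning finishes at 42 + 9 = hour 51.
All tasks are finished once the last one completes. Finish times: Mashing at 10, Lautering at 17, The boil at 19, Chilling at 28, Pitching at 11, Primary fermentation at 39, Conditioning at 51. The latest is hour 51.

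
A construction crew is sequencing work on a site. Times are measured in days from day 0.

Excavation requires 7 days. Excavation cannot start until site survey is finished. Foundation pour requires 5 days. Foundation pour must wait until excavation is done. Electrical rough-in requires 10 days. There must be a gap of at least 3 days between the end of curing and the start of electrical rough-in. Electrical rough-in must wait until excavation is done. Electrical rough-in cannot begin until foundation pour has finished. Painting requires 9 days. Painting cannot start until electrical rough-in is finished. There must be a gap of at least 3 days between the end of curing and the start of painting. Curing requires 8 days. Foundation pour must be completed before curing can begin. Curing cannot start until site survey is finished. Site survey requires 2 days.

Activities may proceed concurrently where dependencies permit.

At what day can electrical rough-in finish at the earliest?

Site survey can start immediately at day 0; it finishes at day 2.
Excavation waits on site survey (finishes day 2), so it starts at day 2 and finishes at 2 + 7 = day 9.
Foundation pour cannot begin until excavation (finishes day 9). It runs from day 9 to 9 + 5 = day 14.
For curing: foundation pour (finishes day 14); site survey (finishes day 2). Taking the maximum gives a start of day 14, and it finishes at 14 + 8 = day 22.
Electrical rough-in needs all of curing (finishes day 22, plus 3-day gap → day 25); excavation (finishes day 9); foundation pour (finishes day 14). That puts its earliest start at day 25; it finishes at 25 + 10 = day 35.

35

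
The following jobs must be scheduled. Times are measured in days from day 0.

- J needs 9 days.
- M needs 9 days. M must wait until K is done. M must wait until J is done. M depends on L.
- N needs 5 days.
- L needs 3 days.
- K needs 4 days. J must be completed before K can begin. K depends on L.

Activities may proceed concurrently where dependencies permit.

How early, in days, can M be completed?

L has no prerequisites, so it starts at day 0 and finishes at day 3.
Nothing blocks J, so it runs from day 0 to day 9.
For K: J (finishes day 9); L (finishes day 3). Taking the maximum gives a start of day 9, and it finishes at 9 + 4 = day 13.
M needs all of K (finishes day 13); J (finishes day 9); L (finishes day 3). That puts its earliest start at day 13; it finishes at 13 + 9 = day 22.

22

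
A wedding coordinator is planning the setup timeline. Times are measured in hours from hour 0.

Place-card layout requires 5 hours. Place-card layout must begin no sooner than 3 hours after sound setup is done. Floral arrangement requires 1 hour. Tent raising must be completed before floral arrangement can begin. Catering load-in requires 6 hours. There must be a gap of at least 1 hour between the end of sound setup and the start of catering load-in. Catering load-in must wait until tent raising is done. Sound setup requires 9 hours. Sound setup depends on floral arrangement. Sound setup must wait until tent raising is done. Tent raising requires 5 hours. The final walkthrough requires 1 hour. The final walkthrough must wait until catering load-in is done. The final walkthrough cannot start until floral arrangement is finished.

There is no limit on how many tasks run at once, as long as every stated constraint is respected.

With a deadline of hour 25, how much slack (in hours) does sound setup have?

2

Tent raising has no prerequisites, so it starts at hour 0 and finishes at hour 5.
After tent raising (finishes hour 5), floral arrangement can start at hour 5 and finishes at hour 6.
Sound setup has to wait for floral arrangement (finishes hour 6); tent raising (finishes hour 5). The latest of these is hour 6, so sound setup runs hour 6 to 6 + 9 = hour 15.

Working backward from the deadline:
Nothing follows the final walkthrough; the deadline of hour 25 is its only limit. It must start by 25 − 1 = hour 24.
Catering load-in feeds into the final walkthrough (must start by hour 24); so catering load-in must finish by hour 24 and therefore start by hour 18.
Place-card layout must finish by hour 25; it takes 5 hours, so it must start by 25 − 5 = hour 20.
Sound setup must finish in time for catering load-in (must start by hour 18, minus 1-hour gap → hour 17); place-card layout (must start by hour 20, minus 3-hour gap → hour 17). The tightest is hour 17, so sound setup must start by 17 − 9 = hour 8.
So sound setup can start as early as hour 6 and as late as hour 8, giving 8 − 6 = 2 hours of slack.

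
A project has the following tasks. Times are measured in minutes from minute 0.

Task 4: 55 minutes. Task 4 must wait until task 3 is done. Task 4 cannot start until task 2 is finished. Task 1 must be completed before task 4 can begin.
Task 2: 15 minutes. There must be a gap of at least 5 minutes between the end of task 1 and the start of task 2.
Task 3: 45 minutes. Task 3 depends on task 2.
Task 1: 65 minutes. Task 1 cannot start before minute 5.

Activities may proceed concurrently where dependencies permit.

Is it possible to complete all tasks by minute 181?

No

Task 1 cannot begin until its own release at minute 5. It runs from minute 5 to 5 + 65 = minute 70.
Task 2 waits on task 1 (finishes minute 70, plus 5-minute gap → minute 75), so it starts at minute 75 and finishes at 75 + 15 = minute 90.
After task 2 (finishes minute 90), task 3 can start at minute 90 and finishes at minute 135.
Task 4 needs all of task 3 (finishes minute 135); task 2 (finishes minute 90); task 1 (finishes minute 70). That puts its earliest start at minute 135; it finishes at 135 + 55 = minute 190.
The earliest everything can be done is minute 190, which is after the deadline of 181, so it is not possible.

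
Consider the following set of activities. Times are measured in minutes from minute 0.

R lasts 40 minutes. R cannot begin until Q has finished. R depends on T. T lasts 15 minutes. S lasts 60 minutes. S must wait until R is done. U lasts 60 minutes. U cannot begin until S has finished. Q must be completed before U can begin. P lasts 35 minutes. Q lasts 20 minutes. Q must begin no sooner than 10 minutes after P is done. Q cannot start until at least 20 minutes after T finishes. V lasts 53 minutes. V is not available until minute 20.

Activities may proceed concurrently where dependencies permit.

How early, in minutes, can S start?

Nothing blocks T, so it runs from minute 0 to minute 15.
Nothing blocks P, so it runs from minute 0 to minute 35.
Q needs all of P (finishes minute 35, plus 10-minute gap → minute 45); T (finishes minute 15, plus 20-minute gap → minute 35). That puts its earliest start at minute 45; it finishes at 45 + 20 = minute 65.
For R: Q (finishes minute 65); T (finishes minute 15). Taking the maximum gives a start of minute 65, and it finishes at 65 + 40 = minute 105.
S waits on R (finishes minute 105), so the earliest it can start is minute 105.

105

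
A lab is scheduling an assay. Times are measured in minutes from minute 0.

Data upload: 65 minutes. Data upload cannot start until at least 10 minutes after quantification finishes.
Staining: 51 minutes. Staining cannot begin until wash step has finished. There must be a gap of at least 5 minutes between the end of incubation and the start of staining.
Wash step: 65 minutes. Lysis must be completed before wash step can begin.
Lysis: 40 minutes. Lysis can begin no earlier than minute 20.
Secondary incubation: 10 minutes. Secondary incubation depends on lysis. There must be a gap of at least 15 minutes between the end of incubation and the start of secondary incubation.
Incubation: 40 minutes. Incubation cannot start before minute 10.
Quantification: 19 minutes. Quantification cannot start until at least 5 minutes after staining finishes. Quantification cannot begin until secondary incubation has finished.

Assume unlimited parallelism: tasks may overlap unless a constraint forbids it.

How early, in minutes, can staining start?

Incubation waits on its own release at minute 10, so it starts at minute 10 and finishes at 10 + 40 = minute 50.
Lysis cannot begin until its own release at minute 20. It runs from minute 20 to 20 + 40 = minute 60.
Wash step cannot begin until lysis (finishes minute 60). It runs from minute 60 to 60 + 65 = minute 125.
Staining waits on wash step (finishes minute 125); incubation (finishes minute 50, plus 5-minute gap → minute 55). The latest of these is minute 125, which is the earliest staining can start.

125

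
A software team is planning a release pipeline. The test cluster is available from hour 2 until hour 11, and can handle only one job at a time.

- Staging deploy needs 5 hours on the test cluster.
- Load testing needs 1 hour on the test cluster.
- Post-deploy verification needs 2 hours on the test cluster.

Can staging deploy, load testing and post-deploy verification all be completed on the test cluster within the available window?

Yes

The test cluster window is 11 − 2 = 9 hours.
Running back to back, the jobs need 5 + 1 + 2 = 8 hours on the test cluster.
Since 8 ≤ 9, they fit within the window.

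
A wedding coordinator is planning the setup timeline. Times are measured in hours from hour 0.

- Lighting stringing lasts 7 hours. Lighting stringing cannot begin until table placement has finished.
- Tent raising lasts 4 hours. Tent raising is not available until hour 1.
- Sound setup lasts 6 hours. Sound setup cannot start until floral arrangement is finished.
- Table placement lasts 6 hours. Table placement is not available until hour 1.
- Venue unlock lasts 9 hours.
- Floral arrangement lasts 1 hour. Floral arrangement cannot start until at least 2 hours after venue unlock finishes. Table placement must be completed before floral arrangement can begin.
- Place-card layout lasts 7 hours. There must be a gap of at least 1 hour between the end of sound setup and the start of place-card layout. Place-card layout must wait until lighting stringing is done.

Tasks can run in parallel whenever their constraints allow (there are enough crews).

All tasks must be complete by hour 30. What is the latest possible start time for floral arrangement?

To finish by hour 30, place-card layout (duration 7) must start no later than hour 23.
Sound setup feeds into place-card layout (must start by hour 23, minus 1-hour gap → hour 22); so sound setup must finish by hour 22 and therefore start by hour 16.
Floral arrangement has to be done before sound setup (must start by hour 16). That means finishing by hour 16, i.e. starting by 16 − 1 = hour 15.

15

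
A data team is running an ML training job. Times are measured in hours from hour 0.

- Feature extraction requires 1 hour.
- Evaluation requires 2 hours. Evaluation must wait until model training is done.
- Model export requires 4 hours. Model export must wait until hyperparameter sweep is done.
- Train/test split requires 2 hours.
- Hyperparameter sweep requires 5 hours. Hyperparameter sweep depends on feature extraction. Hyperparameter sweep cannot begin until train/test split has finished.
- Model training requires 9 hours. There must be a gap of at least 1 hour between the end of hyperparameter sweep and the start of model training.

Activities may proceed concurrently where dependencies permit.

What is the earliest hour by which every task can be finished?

Nothing blocks train/test split, so it runs from hour 0 to hour 2.
Nothing blocks feature extraction, so it runs from hour 0 to hour 1.
For hyperparameter sweep: feature extraction (finishes hour 1); train/test split (finishes hour 2). Taking the maximum gives a start of hour 2, and it finishes at 2 + 5 = hour 7.
After hyperparameter sweep (finishes hour 7), model export can start at hour 7 and finishes at hour 11.
After hyperparameter sweep (finishes hour 7, plus 1-hour gap → hour 8), model training can start at hour 8 and finishes at hour 17.
After model training (finishes hour 17), evaluation can start at hour 17 and finishes at hour 19.
All tasks are finished once the last one completes. Finish times: Feature extraction at 1, Train/test split at 2, Hyperparameter sweep at 7, Model training at 17, Evaluation at 19, Model export at 11. The latest is hour 19.

19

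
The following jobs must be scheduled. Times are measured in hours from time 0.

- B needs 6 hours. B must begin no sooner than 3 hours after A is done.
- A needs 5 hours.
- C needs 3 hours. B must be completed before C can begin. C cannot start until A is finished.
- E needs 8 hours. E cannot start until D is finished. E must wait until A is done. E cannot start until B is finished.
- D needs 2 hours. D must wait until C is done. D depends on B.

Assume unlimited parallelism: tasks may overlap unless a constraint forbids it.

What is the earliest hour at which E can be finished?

27

A can start immediately at hour 0; it finishes at hour 5.
B cannot begin until A (finishes hour 5, plus 3-hour gap → hour 8). It runs from hour 8 to 8 + 6 = hour 14.
C needs all of B (finishes hour 14); A (finishes hour 5). That puts its earliest start at hour 14; it finishes at 14 + 3 = hour 17.
D needs all of C (finishes hour 17); B (finishes hour 14). That puts its earliest start at hour 17; it finishes at 17 + 2 = hour 19.
E has to wait for D (finishes hour 19); A (finishes hour 5); B (finishes hour 14). The latest of these is hour 19, so E runs hour 19 to 19 + 8 = hour 27.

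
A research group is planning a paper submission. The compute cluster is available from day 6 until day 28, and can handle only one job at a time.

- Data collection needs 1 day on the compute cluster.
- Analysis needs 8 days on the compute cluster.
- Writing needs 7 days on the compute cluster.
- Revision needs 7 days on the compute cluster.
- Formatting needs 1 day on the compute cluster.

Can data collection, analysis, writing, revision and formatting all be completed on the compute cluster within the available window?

The compute cluster window is 28 − 6 = 22 days.
Running back to back, the jobs need 1 + 8 + 7 + 7 + 1 = 24 days on the compute cluster.
Since 24 > 22, they cannot all fit.

No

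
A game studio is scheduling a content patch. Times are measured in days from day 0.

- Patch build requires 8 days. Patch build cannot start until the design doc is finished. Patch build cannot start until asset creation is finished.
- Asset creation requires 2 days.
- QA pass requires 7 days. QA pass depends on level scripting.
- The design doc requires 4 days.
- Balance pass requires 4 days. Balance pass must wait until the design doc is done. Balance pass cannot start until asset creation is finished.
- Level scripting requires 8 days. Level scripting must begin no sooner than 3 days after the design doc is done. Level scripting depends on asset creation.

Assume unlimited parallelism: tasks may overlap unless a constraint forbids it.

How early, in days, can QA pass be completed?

Asset creation has no prerequisites, so it starts at day 0 and finishes at day 2.
The design doc has no prerequisites, so it starts at day 0 and finishes at day 4.
Level scripting has to wait for the design doc (finishes day 4, plus 3-day gap → day 7); asset creation (finishes day 2). The latest of these is day 7, so level scripting runs day 7 to 7 + 8 = day 15.
QA pass waits on level scripting (finishes day 15), so it starts at day 15 and finishes at 15 + 7 = day 22.

22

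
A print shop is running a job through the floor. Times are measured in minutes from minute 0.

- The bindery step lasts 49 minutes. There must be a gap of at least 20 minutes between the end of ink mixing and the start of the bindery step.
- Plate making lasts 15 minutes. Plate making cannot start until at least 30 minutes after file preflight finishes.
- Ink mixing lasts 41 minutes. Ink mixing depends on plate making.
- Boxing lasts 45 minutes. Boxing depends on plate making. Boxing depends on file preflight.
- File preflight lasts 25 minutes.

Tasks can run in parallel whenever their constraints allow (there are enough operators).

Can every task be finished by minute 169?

File preflight has no prerequisites, so it starts at minute 0 and finishes at minute 25.
After file preflight (finishes minute 25, plus 30-minute gap → minute 55), plate making can start at minute 55 and finishes at minute 70.
Boxing needs all of plate making (finishes minute 70); file preflight (finishes minute 25). That puts its earliest start at minute 70; it finishes at 70 + 45 = minute 115.
Ink mixing cannot begin until plate making (finishes minute 70). It runs from minute 70 to 70 + 41 = minute 111.
After ink mixing (finishes minute 111, plus 20-minute gap → minute 131), the bindery step can start at minute 131 and finishes at minute 180.
The earliest everything can be done is minute 180, which is after the deadline of 169, so it is not possible.

No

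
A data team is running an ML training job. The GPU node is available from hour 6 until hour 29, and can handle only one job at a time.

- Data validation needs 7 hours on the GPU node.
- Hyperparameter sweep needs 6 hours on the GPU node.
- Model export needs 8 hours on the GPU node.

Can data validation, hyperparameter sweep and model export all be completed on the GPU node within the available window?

Yes

The GPU node window is 29 − 6 = 23 hours.
Running back to back, the jobs need 7 + 6 + 8 = 21 hours on the GPU node.
Since 21 ≤ 23, they fit within the window.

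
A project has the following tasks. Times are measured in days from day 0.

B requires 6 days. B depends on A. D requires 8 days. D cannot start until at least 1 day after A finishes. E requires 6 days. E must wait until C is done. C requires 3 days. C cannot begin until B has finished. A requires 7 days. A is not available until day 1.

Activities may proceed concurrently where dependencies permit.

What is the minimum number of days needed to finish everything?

A cannot begin until its own release at day 1. It runs from day 1 to 1 + 7 = day 8.
D waits on A (finishes day 8, plus 1-day gap → day 9), so it starts at day 9 and finishes at 9 + 8 = day 17.
B cannot begin until A (finishes day 8). It runs from day 8 to 8 + 6 = day 14.
C waits on B (finishes day 14), so it starts at day 14 and finishes at 14 + 3 = day 17.
After C (finishes day 17), E can start at day 17 and finishes at day 23.
All tasks are finished once the last one completes. Finish times: A at 8, B at 14, C at 17, D at 17, E at 23. The latest is day 23.

23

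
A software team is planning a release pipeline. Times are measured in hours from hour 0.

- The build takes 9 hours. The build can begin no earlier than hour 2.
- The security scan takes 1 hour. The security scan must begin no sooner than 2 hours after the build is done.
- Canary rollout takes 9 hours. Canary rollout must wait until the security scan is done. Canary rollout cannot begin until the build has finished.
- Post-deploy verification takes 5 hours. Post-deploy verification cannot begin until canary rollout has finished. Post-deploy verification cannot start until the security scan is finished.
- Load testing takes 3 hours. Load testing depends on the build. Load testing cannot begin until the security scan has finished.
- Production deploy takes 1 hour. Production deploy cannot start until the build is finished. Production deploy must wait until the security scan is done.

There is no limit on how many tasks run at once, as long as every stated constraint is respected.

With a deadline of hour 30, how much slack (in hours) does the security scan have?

2

The build waits on its own release at hour 2, so it starts at hour 2 and finishes at 2 + 9 = hour 11.
The security scan waits on the build (finishes hour 11, plus 2-hour gap → hour 13), so it starts at hour 13 and finishes at 13 + 1 = hour 14.

Working backward from the deadline:
Nothing follows post-deploy verification; the deadline of hour 30 is its only limit. It must start by 30 − 5 = hour 25.
Since post-deploy verification (must start by hour 25) depends on it, canary rollout must finish by hour 25. Backing off its 9-hour duration gives a latest start of hour 16.
Load testing has no dependents, so it just needs to finish by hour 30. Starting by 30 − 3 = hour 27 achieves that.
Nothing follows production deploy; the deadline of hour 30 is its only limit. It must start by 30 − 1 = hour 29.
The security scan has several dependents: canary rollout (must start by hour 16); load testing (must start by hour 27); production deploy (must start by hour 29); post-deploy verification (must start by hour 25). The earliest of those limits is hour 16, so the security scan must start by 16 − 1 = hour 15.
So the security scan can start as early as hour 13 and as late as hour 15, giving 15 − 13 = 2 hours of slack.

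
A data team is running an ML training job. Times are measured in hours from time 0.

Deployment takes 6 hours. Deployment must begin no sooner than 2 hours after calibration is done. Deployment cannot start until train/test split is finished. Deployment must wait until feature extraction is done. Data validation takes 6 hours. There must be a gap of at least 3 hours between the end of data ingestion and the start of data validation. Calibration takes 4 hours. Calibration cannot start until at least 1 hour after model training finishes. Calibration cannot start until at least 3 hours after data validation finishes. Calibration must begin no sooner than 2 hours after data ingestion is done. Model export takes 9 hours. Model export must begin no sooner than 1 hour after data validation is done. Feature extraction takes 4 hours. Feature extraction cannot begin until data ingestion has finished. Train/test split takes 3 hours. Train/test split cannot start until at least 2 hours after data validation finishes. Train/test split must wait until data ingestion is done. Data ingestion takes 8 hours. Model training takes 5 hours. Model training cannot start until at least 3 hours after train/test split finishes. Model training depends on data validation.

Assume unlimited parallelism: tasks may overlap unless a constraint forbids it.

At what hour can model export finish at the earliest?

27

Data ingestion can start immediately at hour 0; it finishes at hour 8.
Data validation waits on data ingestion (finishes hour 8, plus 3-hour gap → hour 11), so it starts at hour 11 and finishes at 11 + 6 = hour 17.
After data validation (finishes hour 17, plus 1-hour gap → hour 18), model export can start at hour 18 and finishes at hour 27.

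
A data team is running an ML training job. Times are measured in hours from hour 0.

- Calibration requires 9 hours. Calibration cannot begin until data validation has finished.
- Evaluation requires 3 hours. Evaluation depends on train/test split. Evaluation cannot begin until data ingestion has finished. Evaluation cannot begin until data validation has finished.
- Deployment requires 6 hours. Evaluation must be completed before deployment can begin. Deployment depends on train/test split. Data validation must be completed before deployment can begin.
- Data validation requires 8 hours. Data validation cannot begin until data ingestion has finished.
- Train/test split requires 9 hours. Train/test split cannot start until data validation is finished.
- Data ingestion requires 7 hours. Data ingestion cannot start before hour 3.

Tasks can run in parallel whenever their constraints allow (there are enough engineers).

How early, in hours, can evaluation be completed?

After its own release at hour 3, data ingestion can start at hour 3 and finishes at hour 10.
Data validation waits on data ingestion (finishes hour 10), so it starts at hour 10 and finishes at 10 + 8 = hour 18.
After data validation (finishes hour 18), train/test split can start at hour 18 and finishes at hour 27.
Evaluation has to wait for train/test split (finishes hour 27); data ingestion (finishes hour 10); data validation (finishes hour 18). The latest of these is hour 27, so evaluation runs hour 27 to 27 + 3 = hour 30.

30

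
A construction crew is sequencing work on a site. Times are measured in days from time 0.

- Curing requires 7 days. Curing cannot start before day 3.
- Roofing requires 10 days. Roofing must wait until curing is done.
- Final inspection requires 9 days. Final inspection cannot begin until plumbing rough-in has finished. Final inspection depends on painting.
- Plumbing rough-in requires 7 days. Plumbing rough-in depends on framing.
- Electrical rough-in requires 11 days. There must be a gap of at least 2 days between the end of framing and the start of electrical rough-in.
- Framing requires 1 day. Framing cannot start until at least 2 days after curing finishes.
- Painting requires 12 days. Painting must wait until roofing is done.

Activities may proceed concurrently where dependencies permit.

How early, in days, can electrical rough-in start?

After its own release at day 3, curing can start at day 3 and finishes at day 10.
After curing (finishes day 10, plus 2-day gap → day 12), framing can start at day 12 and finishes at day 13.
Electrical rough-in waits on framing (finishes day 13, plus 2-day gap → day 15), so the earliest it can start is day 15.

15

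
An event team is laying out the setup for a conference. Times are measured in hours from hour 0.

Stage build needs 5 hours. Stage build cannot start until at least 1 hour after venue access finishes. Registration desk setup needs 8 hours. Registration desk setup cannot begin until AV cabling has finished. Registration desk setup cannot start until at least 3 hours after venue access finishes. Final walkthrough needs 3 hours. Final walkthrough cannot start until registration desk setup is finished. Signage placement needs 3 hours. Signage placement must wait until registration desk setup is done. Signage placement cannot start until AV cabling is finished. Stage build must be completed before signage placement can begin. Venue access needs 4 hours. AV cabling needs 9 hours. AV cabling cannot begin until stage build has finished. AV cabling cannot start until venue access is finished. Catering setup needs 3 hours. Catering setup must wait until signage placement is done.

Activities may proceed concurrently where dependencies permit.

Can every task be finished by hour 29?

Venue access has no prerequisites, so it starts at hour 0 and finishes at hour 4.
Stage build waits on venue access (finishes hour 4, plus 1-hour gap → hour 5), so it starts at hour 5 and finishes at 5 + 5 = hour 10.
AV cabling needs all of stage build (finishes hour 10); venue access (finishes hour 4). That puts its earliest start at hour 10; it finishes at 10 + 9 = hour 19.
Registration desk setup needs all of AV cabling (finishes hour 19); venue access (finishes hour 4, plus 3-hour gap → hour 7). That puts its earliest start at hour 19; it finishes at 19 + 8 = hour 27.
Final walkthrough cannot begin until registration desk setup (finishes hour 27). It runs from hour 27 to 27 + 3 = hour 30.
For signage placement: registration desk setup (finishes hour 27); AV cabling (finishes hour 19); stage build (finishes hour 10). Taking the maximum gives a start of hour 27, and it finishes at 27 + 3 = hour 30.
Catering setup cannot begin until signage placement (finishes hour 30). It runs from hour 30 to 30 + 3 = hour 33.
The earliest everything can be done is hour 33, which is after the deadline of 29, so it is not possible.

No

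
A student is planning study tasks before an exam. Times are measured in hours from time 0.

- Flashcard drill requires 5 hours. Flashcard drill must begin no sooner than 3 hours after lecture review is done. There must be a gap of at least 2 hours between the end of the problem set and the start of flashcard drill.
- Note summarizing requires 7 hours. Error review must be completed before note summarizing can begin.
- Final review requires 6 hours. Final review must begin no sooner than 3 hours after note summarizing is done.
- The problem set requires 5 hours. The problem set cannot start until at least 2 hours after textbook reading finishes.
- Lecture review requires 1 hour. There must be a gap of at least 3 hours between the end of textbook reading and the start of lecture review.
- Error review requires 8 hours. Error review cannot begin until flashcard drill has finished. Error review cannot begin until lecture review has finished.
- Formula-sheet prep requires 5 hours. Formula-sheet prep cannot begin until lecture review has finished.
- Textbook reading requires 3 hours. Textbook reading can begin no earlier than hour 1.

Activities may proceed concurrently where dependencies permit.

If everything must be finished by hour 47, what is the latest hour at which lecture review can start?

Final review has no dependents, so it just needs to finish by hour 47. Starting by 47 − 6 = hour 41 achieves that.
Note summarizing feeds into final review (must start by hour 41, minus 3-hour gap → hour 38); so note summarizing must finish by hour 38 and therefore start by hour 31.
Since note summarizing (must start by hour 31) depends on it, error review must finish by hour 31. Backing off its 8-hour duration gives a latest start of hour 23.
Flashcard drill must finish before error review (must start by hour 23). With a 5-hour duration, flashcard drill must start by 23 − 5 = hour 18.
To finish by hour 47, formula-sheet prep (duration 5) must start no later than hour 42.
Lecture review must finish in time for flashcard drill (must start by hour 18, minus 3-hour gap → hour 15); error review (must start by hour 23); formula-sheet prep (must start by hour 42). The tightest is hour 15, so lecture review must start by 15 − 1 = hour 14.

14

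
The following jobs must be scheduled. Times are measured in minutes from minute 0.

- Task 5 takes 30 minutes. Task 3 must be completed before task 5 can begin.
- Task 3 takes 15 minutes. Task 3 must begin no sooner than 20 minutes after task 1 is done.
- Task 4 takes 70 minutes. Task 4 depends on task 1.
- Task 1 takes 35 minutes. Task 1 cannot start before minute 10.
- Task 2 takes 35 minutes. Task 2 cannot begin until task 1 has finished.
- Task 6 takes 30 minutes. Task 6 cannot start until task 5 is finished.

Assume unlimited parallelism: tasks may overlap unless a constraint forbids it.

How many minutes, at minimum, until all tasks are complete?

Task 1 cannot begin until its own release at minute 10. It runs from minute 10 to 10 + 35 = minute 45.
After task 1 (finishes minute 45), task 4 can start at minute 45 and finishes at minute 115.
Task 3 cannot begin until task 1 (finishes minute 45, plus 20-minute gap → minute 65). It runs from minute 65 to 65 + 15 = minute 80.
After task 3 (finishes minute 80), task 5 can start at minute 80 and finishes at minute 110.
After task 5 (finishes minute 110), task 6 can start at minute 110 and finishes at minute 140.
After task 1 (finishes minute 45), task 2 can start at minute 45 and finishes at minute 80.
All tasks are finished once the last one completes. Finish times: Task 1 at 45, Task 2 at 80, Task 3 at 80, Task 4 at 115, Task 5 at 110, Task 6 at 140. The latest is minute 140.

140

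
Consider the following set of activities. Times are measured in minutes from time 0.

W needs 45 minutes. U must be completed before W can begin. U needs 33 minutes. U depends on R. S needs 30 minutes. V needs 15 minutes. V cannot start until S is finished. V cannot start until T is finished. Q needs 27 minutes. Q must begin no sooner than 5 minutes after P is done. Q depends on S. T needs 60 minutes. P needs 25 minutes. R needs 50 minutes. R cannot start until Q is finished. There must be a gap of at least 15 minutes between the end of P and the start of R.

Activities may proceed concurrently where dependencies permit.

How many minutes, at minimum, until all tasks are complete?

T can start immediately at minute 0; it finishes at minute 60.
S can start immediately at minute 0; it finishes at minute 30.
V has to wait for S (finishes minute 30); T (finishes minute 60). The latest of these is minute 60, so V runs minute 60 to 60 + 15 = minute 75.
Nothing blocks P, so it runs from minute 0 to minute 25.
Q has to wait for P (finishes minute 25, plus 5-minute gap → minute 30); S (finishes minute 30). The latest of these is minute 30, so Q runs minute 30 to 30 + 27 = minute 57.
R has to wait for Q (finishes minute 57); P (finishes minute 25, plus 15-minute gap → minute 40). The latest of these is minute 57, so R runs minute 57 to 57 + 50 = minute 107.
U waits on R (finishes minute 107), so it starts at minute 107 and finishes at 107 + 33 = minute 140.
After U (finishes minute 140), W can start at minute 140 and finishes at minute 185.
All tasks are finished once the last one completes. Finish times: P at 25, Q at 57, R at 107, S at 30, T at 60, U at 140, V at 75, W at 185. The latest is minute 185.

185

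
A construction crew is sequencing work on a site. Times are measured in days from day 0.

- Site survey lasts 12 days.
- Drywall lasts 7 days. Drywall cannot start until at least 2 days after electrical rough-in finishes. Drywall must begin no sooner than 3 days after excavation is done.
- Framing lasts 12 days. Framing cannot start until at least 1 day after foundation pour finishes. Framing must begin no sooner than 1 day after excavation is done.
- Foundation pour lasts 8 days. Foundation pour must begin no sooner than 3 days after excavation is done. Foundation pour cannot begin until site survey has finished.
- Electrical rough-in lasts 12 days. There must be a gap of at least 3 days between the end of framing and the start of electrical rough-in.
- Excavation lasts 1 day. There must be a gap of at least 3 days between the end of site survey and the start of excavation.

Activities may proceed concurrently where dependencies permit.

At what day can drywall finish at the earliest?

Site survey has no prerequisites, so it starts at day 0 and finishes at day 12.
Excavation cannot begin until site survey (finishes day 12, plus 3-day gap → day 15). It runs from day 15 to 15 + 1 = day 16.
Foundation pour has to wait for excavation (finishes day 16, plus 3-day gap → day 19); site survey (finishes day 12). The latest of these is day 19, so foundation pour runs day 19 to 19 + 8 = day 27.
Framing needs all of foundation pour (finishes day 27, plus 1-day gap → day 28); excavation (finishes day 16, plus 1-day gap → day 17). That puts its earliest start at day 28; it finishes at 28 + 12 = day 40.
Electrical rough-in cannot begin until framing (finishes day 40, plus 3-day gap → day 43). It runs from day 43 to 43 + 12 = day 55.
Drywall cannot start until electrical rough-in (finishes day 55, plus 2-day gap → day 57); excavation (finishes day 16, plus 3-day gap → day 19). The controlling bound is day 57, so drywall finishes at 57 + 7 = day 64.

64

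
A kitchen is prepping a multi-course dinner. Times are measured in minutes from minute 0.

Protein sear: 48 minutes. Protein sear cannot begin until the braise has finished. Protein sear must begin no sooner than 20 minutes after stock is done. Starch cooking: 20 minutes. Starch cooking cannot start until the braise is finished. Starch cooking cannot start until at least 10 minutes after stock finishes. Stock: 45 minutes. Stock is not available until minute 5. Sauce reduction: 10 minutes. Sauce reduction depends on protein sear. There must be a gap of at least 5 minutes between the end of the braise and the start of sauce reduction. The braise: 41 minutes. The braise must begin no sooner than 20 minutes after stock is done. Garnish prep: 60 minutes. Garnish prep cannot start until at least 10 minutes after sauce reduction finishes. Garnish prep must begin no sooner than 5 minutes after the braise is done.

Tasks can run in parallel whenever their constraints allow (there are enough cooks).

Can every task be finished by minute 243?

Stock waits on its own release at minute 5, so it starts at minute 5 and finishes at 5 + 45 = minute 50.
The braise waits on stock (finishes minute 50, plus 20-minute gap → minute 70), so it starts at minute 70 and finishes at 70 + 41 = minute 111.
Starch cooking needs all of the braise (finishes minute 111); stock (finishes minute 50, plus 10-minute gap → minute 60). That puts its earliest start at minute 111; it finishes at 111 + 20 = minute 131.
Protein sear has to wait for the braise (finishes minute 111); stock (finishes minute 50, plus 20-minute gap → minute 70). The latest of these is minute 111, so protein sear runs minute 111 to 111 + 48 = minute 159.
Sauce reduction needs all of protein sear (finishes minute 159); the braise (finishes minute 111, plus 5-minute gap → minute 116). That puts its earliest start at minute 159; it finishes at 159 + 10 = minute 169.
Garnish prep has to wait for sauce reduction (finishes minute 169, plus 10-minute gap → minute 179); the braise (finishes minute 111, plus 5-minute gap → minute 116). The latest of these is minute 179, so garnish prep runs minute 179 to 179 + 60 = minute 239.
Every task is finished by minute 239, which is no later than the deadline of 243, so the schedule is feasible.

Yes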